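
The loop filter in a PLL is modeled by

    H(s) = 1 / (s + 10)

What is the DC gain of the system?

Set s = 0: H(0) = (1) / (10) = 1/10.

H(0) = 1/10 ≈ 0.1000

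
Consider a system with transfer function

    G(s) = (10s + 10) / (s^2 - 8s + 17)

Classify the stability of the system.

unstable

The denominator s^2 - 8s + 17 factors as (s^2 - 8s + 17), giving poles at s = 4 ± j.
Since the pole(s) at s = 4 ± j lie in the right half-plane, the system is unstable.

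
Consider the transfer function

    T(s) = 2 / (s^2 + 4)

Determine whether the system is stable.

marginally stable

The poles can be read from the denominator factors: s = 2j, -2j.
Since the simple pole(s) at s = ±2j lie on the jω-axis with none in the right half-plane, the system is marginally stable.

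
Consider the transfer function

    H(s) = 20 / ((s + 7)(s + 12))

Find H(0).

At s = 0 each factor (s + a) contributes a and each (s^2 + bs + c) contributes c.
H(0) = 20·1 / ((7) · (12)) = 20/84 = 5/21.

H(0) = 5/21 ≈ 0.2381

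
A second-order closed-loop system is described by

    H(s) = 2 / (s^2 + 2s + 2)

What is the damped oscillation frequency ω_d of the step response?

Comparing s^2 + 2s + 2 to s^2 + 2ζωₙs + ωₙ²: ωₙ = √2 ≈ 1.414 rad/s and ζ = 2/(2·√2) ≈ 0.7071.
ζωₙ = 2/2 = 1, so ω_d = ωₙ√(1−ζ²) = √(ωₙ² − (ζωₙ)²) = √(2 − 1²) = √1 = 1 rad/s.

ω_d = 1 rad/s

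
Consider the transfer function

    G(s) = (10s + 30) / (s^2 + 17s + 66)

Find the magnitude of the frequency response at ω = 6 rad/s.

Substitute s = j6: numerator = 30 + j60, denominator = 30 + j102.
|G(j6)| = |30 + j60| / |30 + j102| = 67.082 / 106.32 ≈ 0.6309.

|G(j6)| ≈ 0.6309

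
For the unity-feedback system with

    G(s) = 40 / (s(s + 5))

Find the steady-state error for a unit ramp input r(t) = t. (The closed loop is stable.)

e_ss = 0.1250

G(s) has one pole at the origin.
This is a Type 1 system. Kv = lim_{s→0} s·G(s) = 40/5 = 8.
e_ss = 1/Kv = 1/(8) = 1/8 ≈ 0.1250.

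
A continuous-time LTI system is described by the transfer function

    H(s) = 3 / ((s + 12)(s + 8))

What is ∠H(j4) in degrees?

At s = j4: numerator = 3, denominator = 80 + j80.
∠H = ∠num − ∠den = 0° − (45°) = -45°.

∠H(j4) ≈ -45°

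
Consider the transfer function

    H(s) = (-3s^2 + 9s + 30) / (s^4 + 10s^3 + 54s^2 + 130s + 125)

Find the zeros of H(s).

s = 5, -2

Set the numerator to zero: -3s^2 + 9s + 30 = 0, i.e. -3·(s^2 - 3s - 10) = 0.
Factoring: (s - 5)(s + 2) = 0.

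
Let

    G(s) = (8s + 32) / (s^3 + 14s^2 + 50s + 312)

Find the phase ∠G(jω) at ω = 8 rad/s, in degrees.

At s = j8: numerator = 32 + j64, denominator = -584 - j112.
∠G = ∠num − ∠den = 63.435° − (-169.14°) = 232.6°, which wraps to -127.4°.

∠G(j8) ≈ -127.4°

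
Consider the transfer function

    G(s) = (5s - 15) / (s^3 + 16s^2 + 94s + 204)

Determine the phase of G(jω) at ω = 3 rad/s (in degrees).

At s = j3: numerator = -15 + j15, denominator = 60 + j255.
∠G = ∠num − ∠den = 135° − (76.759°) = 58.24°.

∠G(j3) ≈ 58.24°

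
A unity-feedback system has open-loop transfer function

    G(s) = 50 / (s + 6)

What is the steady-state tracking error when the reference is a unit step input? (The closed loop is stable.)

G(s) has no poles at the origin.
This is a Type 0 system. Kp = lim_{s→0} G(s) = 50/6 = 25/3.
e_ss = 1/(1 + Kp) = 1/(1 + 25/3) = 3/28 ≈ 0.1071.

e_ss = 0.1071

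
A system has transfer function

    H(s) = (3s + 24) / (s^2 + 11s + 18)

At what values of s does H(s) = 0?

s = -8

Set the numerator to zero: 3s + 24 = 0, i.e. 3·(s + 8) = 0.
So s = -8.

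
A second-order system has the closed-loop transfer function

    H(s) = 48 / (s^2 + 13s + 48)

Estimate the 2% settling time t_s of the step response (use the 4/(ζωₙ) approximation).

t_s ≈ 0.6154 s

Comparing s^2 + 13s + 48 to s^2 + 2ζωₙs + ωₙ²: ωₙ = √48 ≈ 6.928 rad/s and ζ = 13/(2·√48) ≈ 0.9382.
ζωₙ = 13/2 = 6.5, so t_s ≈ 4/(ζωₙ) = 4/6.5 ≈ 0.6154 s.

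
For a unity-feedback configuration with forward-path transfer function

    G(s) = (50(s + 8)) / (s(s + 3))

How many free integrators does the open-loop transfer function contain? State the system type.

The denominator has 1 factor of s at the origin (free integrator), so this is a Type 1 system.

Type 1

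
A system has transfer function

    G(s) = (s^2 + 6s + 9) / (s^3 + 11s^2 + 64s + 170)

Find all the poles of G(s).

The poles are the roots of the denominator s^3 + 11s^2 + 64s + 170 = 0.
Trying s = -5: the polynomial evaluates to 0, so (s + 5) is a factor.
Dividing out leaves s^2 + 6s + 34 = 0.
The quadratic formula then gives s = -3 ± 5j.

s = -5, -3 ± 5j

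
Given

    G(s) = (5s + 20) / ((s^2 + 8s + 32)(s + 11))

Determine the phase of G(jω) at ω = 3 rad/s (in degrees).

At s = j3: numerator = 20 + j15, denominator = 181 + j333.
∠G = ∠num − ∠den = 36.870° − (61.474°) = -24.60°.

∠G(j3) ≈ -24.60°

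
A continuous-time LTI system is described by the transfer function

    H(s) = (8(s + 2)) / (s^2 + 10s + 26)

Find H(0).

Set s = 0: H(0) = (16) / (26) = 8/13.

H(0) = 8/13 ≈ 0.6154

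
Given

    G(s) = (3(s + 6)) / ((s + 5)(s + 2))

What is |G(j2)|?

|G(j2)| ≈ 1.246

Substitute s = j2: numerator = 18 + j6, denominator = 6 + j14.
|G(j2)| = |18 + j6| / |6 + j14| = 18.974 / 15.232 ≈ 1.246.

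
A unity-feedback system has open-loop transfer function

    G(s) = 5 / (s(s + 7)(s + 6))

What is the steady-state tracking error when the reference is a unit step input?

e_ss = 0

G(s) has one pole at the origin.
This is a Type 1 system; for a step input the steady-state error is zero.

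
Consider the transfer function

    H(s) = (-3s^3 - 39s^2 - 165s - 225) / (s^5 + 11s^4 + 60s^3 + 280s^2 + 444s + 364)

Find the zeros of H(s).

Set the numerator to zero: -3s^3 - 39s^2 - 165s - 225 = 0, i.e. -3·(s^3 + 13s^2 + 55s + 75) = 0.
Factoring: (s + 5)^2(s + 3) = 0.

s = -5, -3, -5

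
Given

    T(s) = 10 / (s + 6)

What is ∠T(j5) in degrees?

At s = j5: numerator = 10, denominator = 6 + j5.
∠T = ∠num − ∠den = 0° − (39.806°) = -39.81°.

∠T(j5) ≈ -39.81°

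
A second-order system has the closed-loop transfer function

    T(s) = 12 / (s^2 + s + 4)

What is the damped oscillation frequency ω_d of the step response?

Comparing s^2 + s + 4 to s^2 + 2ζωₙs + ωₙ²: ωₙ = 2 rad/s and ζ = 1/(2·2) = 0.25.
ζωₙ = 1/2 = 0.5, so ω_d = ωₙ√(1−ζ²) = √(ωₙ² − (ζωₙ)²) = √(4 − 0.5²) = √3.75 ≈ 1.936 rad/s.

ω_d ≈ 1.936 rad/s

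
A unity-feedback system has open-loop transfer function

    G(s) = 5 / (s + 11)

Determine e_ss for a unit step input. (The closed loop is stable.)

e_ss = 0.6875

G(s) has no poles at the origin.
This is a Type 0 system. Kp = lim_{s→0} G(s) = 5/11.
e_ss = 1/(1 + Kp) = 1/(1 + 5/11) = 11/16 ≈ 0.6875.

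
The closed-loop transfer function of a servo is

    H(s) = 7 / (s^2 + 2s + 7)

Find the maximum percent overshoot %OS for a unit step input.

%OS ≈ 27.7%

Comparing s^2 + 2s + 7 to s^2 + 2ζωₙs + ωₙ²: ωₙ = √7 ≈ 2.646 rad/s and ζ = 2/(2·√7) ≈ 0.3780.
%OS = 100·exp(−πζ/√(1−ζ²)) = 100·exp(−π·0.3780/√(1−0.3780²)) ≈ 27.7%.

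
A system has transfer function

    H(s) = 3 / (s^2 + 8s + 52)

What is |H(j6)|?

Substitute s = j6: numerator = 3, denominator = 16 + j48.
|H(j6)| = |3| / |16 + j48| = 3 / 50.596 ≈ 0.05929.

|H(j6)| ≈ 0.05929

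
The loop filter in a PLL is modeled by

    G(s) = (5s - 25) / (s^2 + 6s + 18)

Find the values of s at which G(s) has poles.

The poles are the roots of the denominator s^2 + 6s + 18 = 0.
Using the quadratic formula: s = (-6 ± √(-36))/2 = -3 ± 3j.

s = -3 + 3j, -3 - 3j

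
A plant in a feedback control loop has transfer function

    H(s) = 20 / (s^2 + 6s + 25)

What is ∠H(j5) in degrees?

At s = j5: numerator = 20, denominator = j30.
∠H = ∠num − ∠den = 0° − (90°) = -90°.

∠H(j5) ≈ -90°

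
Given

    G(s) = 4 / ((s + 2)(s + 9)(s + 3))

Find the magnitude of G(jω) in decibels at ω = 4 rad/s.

Substitute s = j4: numerator = 4, denominator = -170 + j140.
|G(j4)| = |4| / |-170 + j140| = 4 / 220.23 ≈ 0.01816.
In decibels: 20·log₁₀(0.01816) ≈ -34.8 dB.

|G(j4)|_dB ≈ -34.8 dB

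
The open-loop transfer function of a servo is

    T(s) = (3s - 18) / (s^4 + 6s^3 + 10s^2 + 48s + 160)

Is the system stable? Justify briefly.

The denominator s^4 + 6s^3 + 10s^2 + 48s + 160 factors as (s^2 - 2s + 10)(s + 4)^2, giving poles at s = 1 ± 3j, -4, -4.
Since the pole(s) at s = 1 ± 3j lie in the right half-plane, the system is unstable.

unstable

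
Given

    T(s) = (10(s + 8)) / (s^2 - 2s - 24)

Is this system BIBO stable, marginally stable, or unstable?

unstable

The denominator s^2 - 2s - 24 factors as (s - 6)(s + 4), giving poles at s = 6, -4.
Since the pole(s) at s = 6 lie in the right half-plane, the system is unstable.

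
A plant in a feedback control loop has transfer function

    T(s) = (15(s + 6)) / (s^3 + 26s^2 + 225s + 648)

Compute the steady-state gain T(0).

T(0) = 5/36 ≈ 0.1389

Set s = 0: T(0) = (90) / (648) = 5/36.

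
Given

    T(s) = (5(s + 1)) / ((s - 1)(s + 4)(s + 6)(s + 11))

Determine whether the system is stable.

unstable

The poles can be read from the denominator factors: s = 1, -4, -6, -11.
Since the pole(s) at s = 1 lie in the right half-plane, the system is unstable.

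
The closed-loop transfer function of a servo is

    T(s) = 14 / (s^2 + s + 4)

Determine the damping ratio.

Compare the denominator to the standard form s^2 + 2ζωₙs + ωₙ².
ωₙ² = 4, so ωₙ = 2 rad/s.
2ζωₙ = 1, so ζ = 1/(2·2) = 0.25.
With ζ = 0.25 the response is underdamped.

ζ = 0.25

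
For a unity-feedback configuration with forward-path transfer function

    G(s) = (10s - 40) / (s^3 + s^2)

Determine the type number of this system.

Type 2

Factor s from the denominator: s^3 + s^2 = s^2·(s + 1).
There are 2 poles at the origin, so the system is Type 2.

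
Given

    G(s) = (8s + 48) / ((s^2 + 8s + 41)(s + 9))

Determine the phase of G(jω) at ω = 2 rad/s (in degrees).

At s = j2: numerator = 48 + j16, denominator = 301 + j218.
∠G = ∠num − ∠den = 18.435° − (35.914°) = -17.48°.

∠G(j2) ≈ -17.48°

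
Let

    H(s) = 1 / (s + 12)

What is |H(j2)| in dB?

Substitute s = j2: numerator = 1, denominator = 12 + j2.
|H(j2)| = |1| / |12 + j2| = 1 / 12.166 ≈ 0.08220.
In decibels: 20·log₁₀(0.08220) ≈ -21.7 dB.

|H(j2)|_dB ≈ -21.7 dB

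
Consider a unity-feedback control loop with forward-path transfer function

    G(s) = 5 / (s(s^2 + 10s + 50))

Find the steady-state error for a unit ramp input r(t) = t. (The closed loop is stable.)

e_ss = 10

G(s) has one pole at the origin.
This is a Type 1 system. Kv = lim_{s→0} s·G(s) = 5/50 = 1/10.
e_ss = 1/Kv = 1/(1/10) = 10.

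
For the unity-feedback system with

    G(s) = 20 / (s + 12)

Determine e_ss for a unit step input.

e_ss = 0.3750

G(s) has no poles at the origin.
This is a Type 0 system. Kp = lim_{s→0} G(s) = 20/12 = 5/3.
e_ss = 1/(1 + Kp) = 1/(1 + 5/3) = 3/8 ≈ 0.3750.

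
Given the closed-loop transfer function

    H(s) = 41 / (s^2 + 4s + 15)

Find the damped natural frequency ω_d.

ω_d ≈ 3.317 rad/s

Comparing s^2 + 4s + 15 to s^2 + 2ζωₙs + ωₙ²: ωₙ = √15 ≈ 3.873 rad/s and ζ = 4/(2·√15) ≈ 0.5164.
ζωₙ = 4/2 = 2, so ω_d = ωₙ√(1−ζ²) = √(ωₙ² − (ζωₙ)²) = √(15 − 2²) = √11 ≈ 3.317 rad/s.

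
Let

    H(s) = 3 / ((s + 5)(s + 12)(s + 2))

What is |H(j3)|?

|H(j3)| ≈ 0.01154

Substitute s = j3: numerator = 3, denominator = -51 + j255.
|H(j3)| = |3| / |-51 + j255| = 3 / 260.05 ≈ 0.01154.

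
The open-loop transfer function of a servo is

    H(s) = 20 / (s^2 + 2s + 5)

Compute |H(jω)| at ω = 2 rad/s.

|H(j2)| ≈ 4.851

Substitute s = j2: numerator = 20, denominator = 1 + j4.
|H(j2)| = |20| / |1 + j4| = 20 / 4.1231 ≈ 4.851.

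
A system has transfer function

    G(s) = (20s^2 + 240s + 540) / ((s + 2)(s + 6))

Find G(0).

Set s = 0: G(0) = (540) / (12) = 45.

G(0) = 45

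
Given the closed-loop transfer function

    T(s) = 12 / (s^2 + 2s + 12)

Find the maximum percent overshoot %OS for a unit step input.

%OS ≈ 38.8%

Comparing s^2 + 2s + 12 to s^2 + 2ζωₙs + ωₙ²: ωₙ = √12 ≈ 3.464 rad/s and ζ = 2/(2·√12) ≈ 0.2887.
%OS = 100·exp(−πζ/√(1−ζ²)) = 100·exp(−π·0.2887/√(1−0.2887²)) ≈ 38.8%.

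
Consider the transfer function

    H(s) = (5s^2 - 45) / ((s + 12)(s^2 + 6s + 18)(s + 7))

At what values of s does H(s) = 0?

Set the numerator to zero: 5s^2 - 45 = 0, i.e. 5·(s^2 - 9) = 0.
Factoring: (s - 3)(s + 3) = 0.

s = 3, -3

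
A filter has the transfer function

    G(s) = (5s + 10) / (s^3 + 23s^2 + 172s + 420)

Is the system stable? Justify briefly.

The denominator s^3 + 23s^2 + 172s + 420 factors as (s + 10)(s + 6)(s + 7), giving poles at s = -10, -6, -7.
Since all poles lie strictly in the left half-plane, the system is stable.

stable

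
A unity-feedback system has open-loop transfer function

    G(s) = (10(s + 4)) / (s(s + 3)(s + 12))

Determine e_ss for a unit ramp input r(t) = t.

G(s) has one pole at the origin.
This is a Type 1 system. Kv = lim_{s→0} s·G(s) = 40/36 = 10/9.
e_ss = 1/Kv = 1/(10/9) = 9/10 ≈ 0.9000.

e_ss = 0.9000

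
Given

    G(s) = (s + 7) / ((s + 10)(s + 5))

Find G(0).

At s = 0 each factor (s + a) contributes a and each (s^2 + bs + c) contributes c.
G(0) = 1·(7) / ((10) · (5)) = 7/50 = 7/50.

G(0) = 7/50 ≈ 0.1400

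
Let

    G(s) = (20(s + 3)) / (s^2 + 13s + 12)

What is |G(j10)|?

Substitute s = j10: numerator = 60 + j200, denominator = -88 + j130.
|G(j10)| = |60 + j200| / |-88 + j130| = 208.81 / 156.98 ≈ 1.330.

|G(j10)| ≈ 1.330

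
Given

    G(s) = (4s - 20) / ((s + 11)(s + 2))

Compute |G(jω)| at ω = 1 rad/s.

Substitute s = j1: numerator = -20 + j4, denominator = 21 + j13.
|G(j1)| = |-20 + j4| / |21 + j13| = 20.396 / 24.698 ≈ 0.8258.

|G(j1)| ≈ 0.8258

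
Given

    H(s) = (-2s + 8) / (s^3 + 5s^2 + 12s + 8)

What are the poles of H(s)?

s = -2 ± 2j, -1

The poles are the roots of the denominator s^3 + 5s^2 + 12s + 8 = 0.
Trying s = -1: the polynomial evaluates to 0, so (s + 1) is a factor.
Dividing out leaves s^2 + 4s + 8 = 0.
The quadratic formula then gives s = -2 ± 2j.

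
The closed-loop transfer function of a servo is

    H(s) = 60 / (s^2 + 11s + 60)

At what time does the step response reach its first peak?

Comparing s^2 + 11s + 60 to s^2 + 2ζωₙs + ωₙ²: ωₙ = √60 ≈ 7.746 rad/s and ζ = 11/(2·√60) ≈ 0.7100.
ζωₙ = 11/2 = 5.5, so ω_d = ωₙ√(1−ζ²) = √(ωₙ² − (ζωₙ)²) = √(60 − 5.5²) = √29.75 ≈ 5.454 rad/s.
t_p = π/ω_d = π/5.454 ≈ 0.5760 s.

t_p ≈ 0.5760 s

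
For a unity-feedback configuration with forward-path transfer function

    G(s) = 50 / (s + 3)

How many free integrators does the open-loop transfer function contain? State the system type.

The denominator has no factor of s at the origin — no free integrator — so this is a Type 0 system.

Type 0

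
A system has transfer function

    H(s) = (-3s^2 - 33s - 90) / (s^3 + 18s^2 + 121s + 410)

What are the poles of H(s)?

s = -4 + 5j, -4 - 5j, -10

The poles are the roots of the denominator s^3 + 18s^2 + 121s + 410 = 0.
Trying s = -10: the polynomial evaluates to 0, so (s + 10) is a factor.
Dividing out leaves s^2 + 8s + 41 = 0.
The quadratic formula then gives s = -4 ± 5j.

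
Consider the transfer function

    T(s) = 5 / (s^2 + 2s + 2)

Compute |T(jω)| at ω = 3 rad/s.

|T(j3)| ≈ 0.5423

Substitute s = j3: numerator = 5, denominator = -7 + j6.
|T(j3)| = |5| / |-7 + j6| = 5 / 9.2195 ≈ 0.5423.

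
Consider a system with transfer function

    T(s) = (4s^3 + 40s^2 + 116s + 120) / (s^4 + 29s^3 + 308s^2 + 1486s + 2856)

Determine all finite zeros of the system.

s = -2 ± j, -6

Set the numerator to zero: 4s^3 + 40s^2 + 116s + 120 = 0, i.e. 4·(s^3 + 10s^2 + 29s + 30) = 0.
Factoring: (s^2 + 4s + 5)(s + 6) = 0.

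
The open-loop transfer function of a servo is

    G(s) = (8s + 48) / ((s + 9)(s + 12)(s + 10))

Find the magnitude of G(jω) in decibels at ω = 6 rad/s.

Substitute s = j6: numerator = 48 + j48, denominator = -36 + j1692.
|G(j6)| = |48 + j48| / |-36 + j1692| = 67.882 / 1692.4 ≈ 0.04011.
In decibels: 20·log₁₀(0.04011) ≈ -27.9 dB.

|G(j6)|_dB ≈ -27.9 dB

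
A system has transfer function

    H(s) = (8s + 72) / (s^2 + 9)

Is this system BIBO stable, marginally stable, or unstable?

The denominator s^2 + 9 factors as (s^2 + 9), giving poles at s = ±3j.
Since the simple pole(s) at s = ±3j lie on the jω-axis with none in the right half-plane, the system is marginally stable.

marginally stable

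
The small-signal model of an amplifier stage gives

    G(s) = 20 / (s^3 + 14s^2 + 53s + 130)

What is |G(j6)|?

|G(j6)| ≈ 0.05159

Substitute s = j6: numerator = 20, denominator = -374 + j102.
|G(j6)| = |20| / |-374 + j102| = 20 / 387.66 ≈ 0.05159.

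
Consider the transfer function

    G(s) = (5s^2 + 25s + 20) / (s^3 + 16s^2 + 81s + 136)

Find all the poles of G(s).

The poles are the roots of the denominator s^3 + 16s^2 + 81s + 136 = 0.
Trying s = -8: the polynomial evaluates to 0, so (s + 8) is a factor.
Dividing out leaves s^2 + 8s + 17 = 0.
The quadratic formula then gives s = -4 ± 1j.

s = -4 ± j, -8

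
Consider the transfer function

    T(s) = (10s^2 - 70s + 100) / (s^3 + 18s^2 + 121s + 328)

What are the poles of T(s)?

The poles are the roots of the denominator s^3 + 18s^2 + 121s + 328 = 0.
Trying s = -8: the polynomial evaluates to 0, so (s + 8) is a factor.
Dividing out leaves s^2 + 10s + 41 = 0.
The quadratic formula then gives s = -5 ± 4j.

s = -5 ± 4j, -8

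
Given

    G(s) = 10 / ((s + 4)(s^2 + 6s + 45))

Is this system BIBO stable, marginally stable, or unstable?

stable

The poles can be read from the denominator factors: s = -4, -3 ± 6j.
Since all poles lie strictly in the left half-plane, the system is stable.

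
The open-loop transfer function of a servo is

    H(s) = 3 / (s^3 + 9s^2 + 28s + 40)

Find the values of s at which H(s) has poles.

s = -2 ± 2j, -5

The poles are the roots of the denominator s^3 + 9s^2 + 28s + 40 = 0.
Trying s = -5: the polynomial evaluates to 0, so (s + 5) is a factor.
Dividing out leaves s^2 + 4s + 8 = 0.
The quadratic formula then gives s = -2 ± 2j.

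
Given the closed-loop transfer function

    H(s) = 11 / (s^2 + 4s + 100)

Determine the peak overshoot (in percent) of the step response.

%OS ≈ 52.7%

Comparing s^2 + 4s + 100 to s^2 + 2ζωₙs + ωₙ²: ωₙ = 10 rad/s and ζ = 4/(2·10) = 0.2.
%OS = 100·exp(−πζ/√(1−ζ²)) = 100·exp(−π·0.2/√(1−0.2²)) ≈ 52.7%.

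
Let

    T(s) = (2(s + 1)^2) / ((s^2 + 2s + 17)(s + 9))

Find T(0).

T(0) = 2/153 ≈ 0.01307

At s = 0 each factor (s + a) contributes a and each (s^2 + bs + c) contributes c.
T(0) = 2·(1) · (1) / ((17) · (9)) = 2/153 = 2/153.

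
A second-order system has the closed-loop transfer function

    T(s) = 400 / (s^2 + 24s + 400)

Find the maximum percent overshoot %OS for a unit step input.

%OS ≈ 9.48%

Comparing s^2 + 24s + 400 to s^2 + 2ζωₙs + ωₙ²: ωₙ = 20 rad/s and ζ = 24/(2·20) = 0.6.
%OS = 100·exp(−πζ/√(1−ζ²)) = 100·exp(−π·0.6/√(1−0.6²)) ≈ 9.48%.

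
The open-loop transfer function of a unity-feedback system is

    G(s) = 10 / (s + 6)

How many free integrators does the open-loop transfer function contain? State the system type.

Type 0

The denominator has no factor of s at the origin — no free integrator — so this is a Type 0 system.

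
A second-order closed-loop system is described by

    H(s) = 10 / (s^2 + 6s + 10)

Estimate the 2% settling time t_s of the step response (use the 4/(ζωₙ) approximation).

t_s ≈ 1.333 s

Comparing s^2 + 6s + 10 to s^2 + 2ζωₙs + ωₙ²: ωₙ = √10 ≈ 3.162 rad/s and ζ = 6/(2·√10) ≈ 0.9487.
ζωₙ = 6/2 = 3, so t_s ≈ 4/(ζωₙ) = 4/3 ≈ 1.333 s.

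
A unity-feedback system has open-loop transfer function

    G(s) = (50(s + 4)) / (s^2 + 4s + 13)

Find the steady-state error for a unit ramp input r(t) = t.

G(s) has no poles at the origin.
This is a Type 0 system; Kv = lim_{s→0} s·G(s) = 0, so the steady-state error for a ramp input is infinite.

e_ss = ∞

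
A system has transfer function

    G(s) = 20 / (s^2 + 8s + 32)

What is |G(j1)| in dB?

Substitute s = j1: numerator = 20, denominator = 31 + j8.
|G(j1)| = |20| / |31 + j8| = 20 / 32.016 ≈ 0.6247.
In decibels: 20·log₁₀(0.6247) ≈ -4.09 dB.

|G(j1)|_dB ≈ -4.09 dB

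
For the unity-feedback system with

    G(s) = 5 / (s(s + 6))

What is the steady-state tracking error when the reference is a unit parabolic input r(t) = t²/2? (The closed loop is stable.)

G(s) has one pole at the origin.
This is a Type 1 system; Ka = lim_{s→0} s^2·G(s) = 0, so the steady-state error for a parabola input is infinite.

e_ss = ∞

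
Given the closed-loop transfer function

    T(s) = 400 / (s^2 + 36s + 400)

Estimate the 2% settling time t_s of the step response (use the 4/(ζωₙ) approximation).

t_s ≈ 0.2222 s

Comparing s^2 + 36s + 400 to s^2 + 2ζωₙs + ωₙ²: ωₙ = 20 rad/s and ζ = 36/(2·20) = 0.9.
ζωₙ = 36/2 = 18, so t_s ≈ 4/(ζωₙ) = 4/18 ≈ 0.2222 s.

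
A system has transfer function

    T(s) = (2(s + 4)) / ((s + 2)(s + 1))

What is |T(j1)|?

|T(j1)| ≈ 2.608

Substitute s = j1: numerator = 8 + j2, denominator = 1 + j3.
|T(j1)| = |8 + j2| / |1 + j3| = 8.2462 / 3.1623 ≈ 2.608.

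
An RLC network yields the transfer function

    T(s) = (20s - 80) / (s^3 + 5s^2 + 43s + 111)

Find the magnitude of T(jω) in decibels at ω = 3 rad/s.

|T(j3)|_dB ≈ -1.69 dB

Substitute s = j3: numerator = -80 + j60, denominator = 66 + j102.
|T(j3)| = |-80 + j60| / |66 + j102| = 100 / 121.49 ≈ 0.8231.
In decibels: 20·log₁₀(0.8231) ≈ -1.69 dB.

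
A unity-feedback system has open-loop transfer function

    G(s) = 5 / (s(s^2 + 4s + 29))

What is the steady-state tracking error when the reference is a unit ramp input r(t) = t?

e_ss = 5.800

G(s) has one pole at the origin.
This is a Type 1 system. Kv = lim_{s→0} s·G(s) = 5/29.
e_ss = 1/Kv = 1/(5/29) = 29/5 ≈ 5.800.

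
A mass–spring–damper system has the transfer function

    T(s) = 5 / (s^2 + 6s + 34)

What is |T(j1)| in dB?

Substitute s = j1: numerator = 5, denominator = 33 + j6.
|T(j1)| = |5| / |33 + j6| = 5 / 33.541 ≈ 0.1491.
In decibels: 20·log₁₀(0.1491) ≈ -16.5 dB.

|T(j1)|_dB ≈ -16.5 dB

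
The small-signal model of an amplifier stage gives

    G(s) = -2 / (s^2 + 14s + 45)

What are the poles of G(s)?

s = -9, -5

The poles are the roots of the denominator s^2 + 14s + 45 = 0.
Factoring: (s + 9)(s + 5) = 0, so s = -9 and s = -5.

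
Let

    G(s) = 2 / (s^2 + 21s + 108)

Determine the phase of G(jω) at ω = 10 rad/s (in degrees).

At s = j10: numerator = 2, denominator = 8 + j210.
∠G = ∠num − ∠den = 0° − (87.818°) = -87.82°.

∠G(j10) ≈ -87.82°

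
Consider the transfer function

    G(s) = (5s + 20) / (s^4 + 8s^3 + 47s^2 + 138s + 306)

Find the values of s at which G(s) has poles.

s = -3 ± 3j, -1 ± 4j

The poles are the roots of the denominator s^4 + 8s^3 + 47s^2 + 138s + 306 = 0.
No real roots exist; factor into two real quadratics: (s^2 + 6s + 18)(s^2 + 2s + 17) = 0.
Each quadratic gives a conjugate pair via the quadratic formula.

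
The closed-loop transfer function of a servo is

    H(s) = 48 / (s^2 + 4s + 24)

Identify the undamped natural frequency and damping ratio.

ωₙ ≈ 4.899 rad/s, ζ ≈ 0.4082

Compare the denominator to the standard form s^2 + 2ζωₙs + ωₙ².
ωₙ² = 24, so ωₙ = √24 ≈ 4.899 rad/s.
2ζωₙ = 4, so ζ = 4/(2·√24) ≈ 0.4082.
With ζ = 0.4082 the response is underdamped.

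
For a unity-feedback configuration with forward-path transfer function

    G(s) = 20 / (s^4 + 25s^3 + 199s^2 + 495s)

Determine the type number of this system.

Factor s from the denominator: s^4 + 25s^3 + 199s^2 + 495s = s·(s^3 + 25s^2 + 199s + 495).
There is 1 pole at the origin, so the system is Type 1.

Type 1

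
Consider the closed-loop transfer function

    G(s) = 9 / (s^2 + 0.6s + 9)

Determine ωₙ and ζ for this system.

ωₙ = 3 rad/s, ζ = 0.1

Compare the denominator to the standard form s^2 + 2ζωₙs + ωₙ².
ωₙ² = 9, so ωₙ = 3 rad/s.
2ζωₙ = 0.6, so ζ = 0.6/(2·3) = 0.1.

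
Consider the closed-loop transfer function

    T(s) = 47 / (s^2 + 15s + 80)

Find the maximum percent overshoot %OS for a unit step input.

%OS ≈ 0.795%

Comparing s^2 + 15s + 80 to s^2 + 2ζωₙs + ωₙ²: ωₙ = √80 ≈ 8.944 rad/s and ζ = 15/(2·√80) ≈ 0.8385.
%OS = 100·exp(−πζ/√(1−ζ²)) = 100·exp(−π·0.8385/√(1−0.8385²)) ≈ 0.795%.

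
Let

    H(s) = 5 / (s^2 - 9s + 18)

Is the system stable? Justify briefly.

The denominator s^2 - 9s + 18 factors as (s - 6)(s - 3), giving poles at s = 6, 3.
Since the pole(s) at s = 6, 3 lie in the right half-plane, the system is unstable.

unstable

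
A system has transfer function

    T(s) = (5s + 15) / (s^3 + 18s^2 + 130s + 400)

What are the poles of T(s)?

s = -5 ± 5j, -8

The poles are the roots of the denominator s^3 + 18s^2 + 130s + 400 = 0.
Trying s = -8: the polynomial evaluates to 0, so (s + 8) is a factor.
Dividing out leaves s^2 + 10s + 50 = 0.
The quadratic formula then gives s = -5 ± 5j.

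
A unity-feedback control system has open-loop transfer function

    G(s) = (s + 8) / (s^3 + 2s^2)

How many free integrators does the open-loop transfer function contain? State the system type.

The denominator has 2 factors of s at the origin (free integrators), so this is a Type 2 system.

Type 2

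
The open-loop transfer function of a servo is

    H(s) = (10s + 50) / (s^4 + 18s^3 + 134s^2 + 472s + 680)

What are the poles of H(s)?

The poles are the roots of the denominator s^4 + 18s^3 + 134s^2 + 472s + 680 = 0.
No real roots exist; factor into two real quadratics: (s^2 + 8s + 20)(s^2 + 10s + 34) = 0.
Each quadratic gives a conjugate pair via the quadratic formula.

s = -4 ± 2j, -5 ± 3j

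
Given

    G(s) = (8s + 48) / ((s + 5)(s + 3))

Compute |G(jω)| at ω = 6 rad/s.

Substitute s = j6: numerator = 48 + j48, denominator = -21 + j48.
|G(j6)| = |48 + j48| / |-21 + j48| = 67.882 / 52.393 ≈ 1.296.

|G(j6)| ≈ 1.296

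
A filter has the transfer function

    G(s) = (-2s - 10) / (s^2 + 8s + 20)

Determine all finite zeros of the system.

Set the numerator to zero: -2s - 10 = 0, i.e. -2·(s + 5) = 0.
So s = -5.

s = -5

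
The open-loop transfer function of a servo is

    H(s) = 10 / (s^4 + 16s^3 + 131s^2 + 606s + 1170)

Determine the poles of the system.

The poles are the roots of the denominator s^4 + 16s^3 + 131s^2 + 606s + 1170 = 0.
No real roots exist; factor into two real quadratics: (s^2 + 10s + 26)(s^2 + 6s + 45) = 0.
Each quadratic gives a conjugate pair via the quadratic formula.

s = -5 + j, -5 - j, -3 + 6j, -3 - 6j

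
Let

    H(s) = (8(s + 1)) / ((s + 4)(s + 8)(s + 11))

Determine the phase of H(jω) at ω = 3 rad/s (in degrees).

∠H(j3) ≈ -1.116°

At s = j3: numerator = 8 + j24, denominator = 145 + j465.
∠H = ∠num − ∠den = 71.565° − (72.681°) = -1.116°.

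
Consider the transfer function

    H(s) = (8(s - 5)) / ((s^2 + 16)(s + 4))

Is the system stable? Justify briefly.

The poles can be read from the denominator factors: s = 4j, -4j, -4.
Since the simple pole(s) at s = 4j, -4j lie on the jω-axis with none in the right half-plane, the system is marginally stable.

marginally stable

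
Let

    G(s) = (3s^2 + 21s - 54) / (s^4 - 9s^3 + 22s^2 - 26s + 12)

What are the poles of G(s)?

The poles are the roots of the denominator s^4 - 9s^3 + 22s^2 - 26s + 12 = 0.
Trying s = 1: the polynomial evaluates to 0, so (s - 1) is a factor.
Dividing out leaves s^3 - 8s^2 + 14s - 12 = 0.
This factors further as (s - 6)(s^2 - 2s + 2) = 0.

s = 1, 6, 1 + j, 1 - j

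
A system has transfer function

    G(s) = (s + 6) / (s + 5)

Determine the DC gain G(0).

Set s = 0: G(0) = (6) / (5) = 6/5.

G(0) = 6/5 ≈ 1.200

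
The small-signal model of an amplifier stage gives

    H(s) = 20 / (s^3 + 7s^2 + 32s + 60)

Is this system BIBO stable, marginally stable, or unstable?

stable

The denominator s^3 + 7s^2 + 32s + 60 factors as (s^2 + 4s + 20)(s + 3), giving poles at s = -2 ± 4j, -3.
Since all poles lie strictly in the left half-plane, the system is stable.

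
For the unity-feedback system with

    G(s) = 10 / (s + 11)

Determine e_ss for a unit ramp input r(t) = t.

G(s) has no poles at the origin.
This is a Type 0 system; Kv = lim_{s→0} s·G(s) = 0, so the steady-state error for a ramp input is infinite.

e_ss = ∞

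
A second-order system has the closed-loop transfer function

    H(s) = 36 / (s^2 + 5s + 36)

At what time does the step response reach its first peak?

Comparing s^2 + 5s + 36 to s^2 + 2ζωₙs + ωₙ²: ωₙ = 6 rad/s and ζ = 5/(2·6) ≈ 0.4167.
ζωₙ = 5/2 = 2.5, so ω_d = ωₙ√(1−ζ²) = √(ωₙ² − (ζωₙ)²) = √(36 − 2.5²) = √29.75 ≈ 5.454 rad/s.
t_p = π/ω_d = π/5.454 ≈ 0.5760 s.

t_p ≈ 0.5760 s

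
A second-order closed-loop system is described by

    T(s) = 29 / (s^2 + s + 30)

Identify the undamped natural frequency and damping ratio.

Compare the denominator to the standard form s^2 + 2ζωₙs + ωₙ².
ωₙ² = 30, so ωₙ = √30 ≈ 5.477 rad/s.
2ζωₙ = 1, so ζ = 1/(2·√30) ≈ 0.09129.
With ζ = 0.09129 the response is underdamped.

ωₙ ≈ 5.477 rad/s, ζ ≈ 0.09129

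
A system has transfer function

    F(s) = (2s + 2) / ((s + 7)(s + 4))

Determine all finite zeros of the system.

s = -1

Set the numerator to zero: 2s + 2 = 0, i.e. 2·(s + 1) = 0.
So s = -1.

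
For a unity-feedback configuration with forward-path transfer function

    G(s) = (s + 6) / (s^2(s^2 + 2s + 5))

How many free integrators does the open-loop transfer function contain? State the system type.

Type 2

The denominator has 2 factors of s at the origin (free integrators), so this is a Type 2 system.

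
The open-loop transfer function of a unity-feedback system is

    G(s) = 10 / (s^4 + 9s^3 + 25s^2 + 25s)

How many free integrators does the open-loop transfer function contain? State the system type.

Type 1

Factor s from the denominator: s^4 + 9s^3 + 25s^2 + 25s = s·(s^3 + 9s^2 + 25s + 25).
There is 1 pole at the origin, so the system is Type 1.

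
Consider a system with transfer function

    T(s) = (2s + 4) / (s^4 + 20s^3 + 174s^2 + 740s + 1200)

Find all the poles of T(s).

The poles are the roots of the denominator s^4 + 20s^3 + 174s^2 + 740s + 1200 = 0.
Trying s = -6: the polynomial evaluates to 0, so (s + 6) is a factor.
Dividing out leaves s^3 + 14s^2 + 90s + 200 = 0.
This factors further as (s^2 + 10s + 50)(s + 4) = 0.

s = -6, -5 + 5j, -5 - 5j, -4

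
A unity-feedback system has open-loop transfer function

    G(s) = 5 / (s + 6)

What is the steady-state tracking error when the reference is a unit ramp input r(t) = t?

G(s) has no poles at the origin.
This is a Type 0 system; Kv = lim_{s→0} s·G(s) = 0, so the steady-state error for a ramp input is infinite.

e_ss = ∞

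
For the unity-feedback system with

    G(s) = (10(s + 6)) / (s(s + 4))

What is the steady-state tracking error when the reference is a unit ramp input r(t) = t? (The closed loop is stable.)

e_ss = 0.06667

G(s) has one pole at the origin.
This is a Type 1 system. Kv = lim_{s→0} s·G(s) = 60/4 = 15.
e_ss = 1/Kv = 1/(15) = 1/15 ≈ 0.06667.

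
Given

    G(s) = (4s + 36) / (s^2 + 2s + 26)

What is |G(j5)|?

|G(j5)| ≈ 4.098

Substitute s = j5: numerator = 36 + j20, denominator = 1 + j10.
|G(j5)| = |36 + j20| / |1 + j10| = 41.183 / 10.050 ≈ 4.098.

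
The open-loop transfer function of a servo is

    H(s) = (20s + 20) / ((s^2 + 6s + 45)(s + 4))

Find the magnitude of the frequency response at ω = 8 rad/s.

Substitute s = j8: numerator = 20 + j160, denominator = -460 + j40.
|H(j8)| = |20 + j160| / |-460 + j40| = 161.25 / 461.74 ≈ 0.3492.

|H(j8)| ≈ 0.3492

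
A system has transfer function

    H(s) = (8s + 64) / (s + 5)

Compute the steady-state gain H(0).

Set s = 0: H(0) = (64) / (5) = 64/5.

H(0) = 64/5 ≈ 12.80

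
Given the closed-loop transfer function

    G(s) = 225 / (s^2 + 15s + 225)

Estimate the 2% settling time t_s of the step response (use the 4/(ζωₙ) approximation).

t_s ≈ 0.5333 s

Comparing s^2 + 15s + 225 to s^2 + 2ζωₙs + ωₙ²: ωₙ = 15 rad/s and ζ = 15/(2·15) = 0.5.
ζωₙ = 15/2 = 7.5, so t_s ≈ 4/(ζωₙ) = 4/7.5 ≈ 0.5333 s.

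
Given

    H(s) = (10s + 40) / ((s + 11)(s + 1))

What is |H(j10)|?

|H(j10)| ≈ 0.7209

Substitute s = j10: numerator = 40 + j100, denominator = -89 + j120.
|H(j10)| = |40 + j100| / |-89 + j120| = 107.70 / 149.40 ≈ 0.7209.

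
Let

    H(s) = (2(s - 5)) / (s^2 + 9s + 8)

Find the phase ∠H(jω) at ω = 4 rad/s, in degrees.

∠H(j4) ≈ 38.81°

At s = j4: numerator = -10 + j8, denominator = -8 + j36.
∠H = ∠num − ∠den = 141.34° − (102.53°) = 38.81°.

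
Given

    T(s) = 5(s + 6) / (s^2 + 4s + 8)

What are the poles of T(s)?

The poles are the roots of the denominator s^2 + 4s + 8 = 0.
Using the quadratic formula: s = (-4 ± √(-16))/2 = -2 ± 2j.

s = -2 ± 2j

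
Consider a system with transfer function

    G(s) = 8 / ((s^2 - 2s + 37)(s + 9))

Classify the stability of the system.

The poles can be read from the denominator factors: s = 1 ± 6j, -9.
Since the pole(s) at s = 1 ± 6j lie in the right half-plane, the system is unstable.

unstable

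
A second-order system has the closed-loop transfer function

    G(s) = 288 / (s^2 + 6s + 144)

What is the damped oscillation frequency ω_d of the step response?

Comparing s^2 + 6s + 144 to s^2 + 2ζωₙs + ωₙ²: ωₙ = 12 rad/s and ζ = 6/(2·12) = 0.25.
ζωₙ = 6/2 = 3, so ω_d = ωₙ√(1−ζ²) = √(ωₙ² − (ζωₙ)²) = √(144 − 3²) = √135 ≈ 11.62 rad/s.

ω_d ≈ 11.62 rad/s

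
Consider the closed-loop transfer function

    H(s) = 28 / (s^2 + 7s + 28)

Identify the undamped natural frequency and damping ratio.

ωₙ ≈ 5.292 rad/s, ζ ≈ 0.6614

Compare the denominator to the standard form s^2 + 2ζωₙs + ωₙ².
ωₙ² = 28, so ωₙ = √28 ≈ 5.292 rad/s.
2ζωₙ = 7, so ζ = 7/(2·√28) ≈ 0.6614.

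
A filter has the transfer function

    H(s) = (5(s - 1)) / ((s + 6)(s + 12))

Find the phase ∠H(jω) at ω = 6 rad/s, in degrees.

At s = j6: numerator = -5 + j30, denominator = 36 + j108.
∠H = ∠num − ∠den = 99.462° − (71.565°) = 27.90°.

∠H(j6) ≈ 27.90°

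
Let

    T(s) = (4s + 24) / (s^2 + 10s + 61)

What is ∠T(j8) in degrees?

At s = j8: numerator = 24 + j32, denominator = -3 + j80.
∠T = ∠num − ∠den = 53.130° − (92.148°) = -39.02°.

∠T(j8) ≈ -39.02°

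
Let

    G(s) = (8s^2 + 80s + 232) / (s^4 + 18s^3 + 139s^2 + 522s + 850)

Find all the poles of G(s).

s = -4 ± 3j, -5 ± 3j

The poles are the roots of the denominator s^4 + 18s^3 + 139s^2 + 522s + 850 = 0.
No real roots exist; factor into two real quadratics: (s^2 + 8s + 25)(s^2 + 10s + 34) = 0.
Each quadratic gives a conjugate pair via the quadratic formula.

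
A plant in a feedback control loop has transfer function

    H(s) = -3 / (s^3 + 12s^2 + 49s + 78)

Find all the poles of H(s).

The poles are the roots of the denominator s^3 + 12s^2 + 49s + 78 = 0.
Trying s = -6: the polynomial evaluates to 0, so (s + 6) is a factor.
Dividing out leaves s^2 + 6s + 13 = 0.
The quadratic formula then gives s = -3 ± 2j.

s = -3 + 2j, -3 - 2j, -6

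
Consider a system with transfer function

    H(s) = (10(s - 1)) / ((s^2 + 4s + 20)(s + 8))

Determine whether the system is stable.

stable

The poles can be read from the denominator factors: s = -2 ± 4j, -8.
Since all poles lie strictly in the left half-plane, the system is stable.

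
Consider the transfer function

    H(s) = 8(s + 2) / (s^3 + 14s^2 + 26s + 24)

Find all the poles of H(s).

The poles are the roots of the denominator s^3 + 14s^2 + 26s + 24 = 0.
Trying s = -12: the polynomial evaluates to 0, so (s + 12) is a factor.
Dividing out leaves s^2 + 2s + 2 = 0.
The quadratic formula then gives s = -1 ± 1j.

s = -1 ± j, -12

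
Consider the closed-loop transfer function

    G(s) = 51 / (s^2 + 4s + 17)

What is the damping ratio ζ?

ζ ≈ 0.4851

Compare the denominator to the standard form s^2 + 2ζωₙs + ωₙ².
ωₙ² = 17, so ωₙ = √17 ≈ 4.123 rad/s.
2ζωₙ = 4, so ζ = 4/(2·√17) ≈ 0.4851.
With ζ = 0.4851 the response is underdamped.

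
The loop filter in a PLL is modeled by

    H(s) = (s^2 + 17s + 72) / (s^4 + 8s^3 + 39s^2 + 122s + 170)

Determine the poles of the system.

s = -3 + j, -3 - j, -1 + 4j, -1 - 4j

The poles are the roots of the denominator s^4 + 8s^3 + 39s^2 + 122s + 170 = 0.
No real roots exist; factor into two real quadratics: (s^2 + 6s + 10)(s^2 + 2s + 17) = 0.
Each quadratic gives a conjugate pair via the quadratic formula.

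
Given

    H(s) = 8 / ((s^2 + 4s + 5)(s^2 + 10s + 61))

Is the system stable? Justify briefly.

The poles can be read from the denominator factors: s = -2 + j, -2 - j, -5 + 6j, -5 - 6j.
Since all poles lie strictly in the left half-plane, the system is stable.

stable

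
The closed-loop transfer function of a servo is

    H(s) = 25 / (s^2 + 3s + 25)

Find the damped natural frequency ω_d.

ω_d ≈ 4.770 rad/s

Comparing s^2 + 3s + 25 to s^2 + 2ζωₙs + ωₙ²: ωₙ = 5 rad/s and ζ = 3/(2·5) = 0.3.
ζωₙ = 3/2 = 1.5, so ω_d = ωₙ√(1−ζ²) = √(ωₙ² − (ζωₙ)²) = √(25 − 1.5²) = √22.75 ≈ 4.770 rad/s.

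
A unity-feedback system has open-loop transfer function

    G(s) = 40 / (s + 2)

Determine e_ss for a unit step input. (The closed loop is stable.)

G(s) has no poles at the origin.
This is a Type 0 system. Kp = lim_{s→0} G(s) = 40/2 = 20.
e_ss = 1/(1 + Kp) = 1/(1 + 20) = 1/21 ≈ 0.04762.

e_ss = 0.04762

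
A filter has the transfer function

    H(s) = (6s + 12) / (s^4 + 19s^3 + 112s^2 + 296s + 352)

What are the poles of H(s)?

s = -2 ± 2j, -11, -4

The poles are the roots of the denominator s^4 + 19s^3 + 112s^2 + 296s + 352 = 0.
Trying s = -11: the polynomial evaluates to 0, so (s + 11) is a factor.
Dividing out leaves s^3 + 8s^2 + 24s + 32 = 0.
This factors further as (s^2 + 4s + 8)(s + 4) = 0.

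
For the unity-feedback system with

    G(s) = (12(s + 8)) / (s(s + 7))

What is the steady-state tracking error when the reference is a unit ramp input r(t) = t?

G(s) has one pole at the origin.
This is a Type 1 system. Kv = lim_{s→0} s·G(s) = 96/7.
e_ss = 1/Kv = 1/(96/7) = 7/96 ≈ 0.07292.

e_ss = 0.07292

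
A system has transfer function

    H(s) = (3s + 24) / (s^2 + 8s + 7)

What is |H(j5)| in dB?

|H(j5)|_dB ≈ -3.81 dB

Substitute s = j5: numerator = 24 + j15, denominator = -18 + j40.
|H(j5)| = |24 + j15| / |-18 + j40| = 28.302 / 43.863 ≈ 0.6452.
In decibels: 20·log₁₀(0.6452) ≈ -3.81 dB.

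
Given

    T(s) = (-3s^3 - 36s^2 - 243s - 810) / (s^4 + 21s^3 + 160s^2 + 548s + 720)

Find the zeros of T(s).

Set the numerator to zero: -3s^3 - 36s^2 - 243s - 810 = 0, i.e. -3·(s^3 + 12s^2 + 81s + 270) = 0.
Factoring: (s + 6)(s^2 + 6s + 45) = 0.

s = -6, -3 ± 6j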